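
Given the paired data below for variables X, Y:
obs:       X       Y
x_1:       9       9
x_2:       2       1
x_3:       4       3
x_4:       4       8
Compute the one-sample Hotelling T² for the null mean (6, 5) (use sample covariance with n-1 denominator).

Step 1 — sample mean vector:
  mean(X) = (9 + 2 + 4 + 4) / 4 = 19/4 = 4.75
  mean(Y) = (9 + 1 + 3 + 8) / 4 = 21/4 = 5.25
  x̄ = (4.75, 5.25),  deviation x̄ - mu_0 = (4.75, 5.25) - (6, 5) = (-1.25, 0.25).

Step 2 — sample covariance matrix, S[i,j] = (1/(n-1)) · Σ_k (x_{k,i} - mean_i) · (x_{k,j} - mean_j), divisor n-1 = 3:
  S[X,X] = ((4.25)·(4.25) + (-2.75)·(-2.75) + (-0.75)·(-0.75) + (-0.75)·(-0.75)) / 3 = 26.75/3 = 8.9167
  S[X,Y] = ((4.25)·(3.75) + (-2.75)·(-4.25) + (-0.75)·(-2.25) + (-0.75)·(2.75)) / 3 = 27.25/3 = 9.0833
  S[Y,Y] = ((3.75)·(3.75) + (-4.25)·(-4.25) + (-2.25)·(-2.25) + (2.75)·(2.75)) / 3 = 44.75/3 = 14.9167
  S = [[8.9167, 9.0833],
 [9.0833, 14.9167]].

Step 3 — invert S. det(S) = 8.9167·14.9167 - (9.0833)² = 50.5.
  S^{-1} = (1/det) · [[d, -b], [-b, a]] = [[0.2954, -0.1799],
 [-0.1799, 0.1766]].

Step 4 — quadratic form (x̄ - mu_0)^T · S^{-1} · (x̄ - mu_0):
  S^{-1} · (x̄ - mu_0) = (-0.4142, 0.269),
  (x̄ - mu_0)^T · [...] = (-1.25)·(-0.4142) + (0.25)·(0.269) = 0.585.

Step 5 — scale by n: T² = 4 · 0.585 = 2.3399.

T² ≈ 2.3399


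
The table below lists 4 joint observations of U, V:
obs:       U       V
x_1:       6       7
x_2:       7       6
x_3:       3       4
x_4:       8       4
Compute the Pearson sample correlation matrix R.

Step 1 — column means:
  mean(U) = (6 + 7 + 3 + 8) / 4 = 24/4 = 6
  mean(V) = (7 + 6 + 4 + 4) / 4 = 21/4 = 5.25

Step 2 — sample variances and covariances s[i,j] = (1/(n-1)) · Σ_k (x_{k,i} - mean_i) · (x_{k,j} - mean_j), with n-1 = 3:
  s[U,U] = ((0)·(0) + (1)·(1) + (-3)·(-3) + (2)·(2)) / 3 = 14/3 = 4.6667
  s[U,V] = ((0)·(1.75) + (1)·(0.75) + (-3)·(-1.25) + (2)·(-1.25)) / 3 = 2/3 = 0.6667
  s[V,V] = ((1.75)·(1.75) + (0.75)·(0.75) + (-1.25)·(-1.25) + (-1.25)·(-1.25)) / 3 = 6.75/3 = 2.25
  Sample standard deviations s_i = √(s[i,i]):
  s(U) = √(4.6667) = 2.1602
  s(V) = √(2.25) = 1.5

Step 3 — r_{ij} = s_{ij} / (s_i · s_j):
  r[U,U] = 1 (diagonal).
  r[U,V] = 0.6667 / (2.1602 · 1.5) = 0.6667 / 3.2404 = 0.2057
  r[V,V] = 1 (diagonal).

R is symmetric with unit diagonal. Assembling:

R = [[1, 0.2057],
 [0.2057, 1]]


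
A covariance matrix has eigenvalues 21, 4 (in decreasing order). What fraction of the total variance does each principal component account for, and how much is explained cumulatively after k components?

Step 1 — total variance = trace(Sigma) = Σ λ_i = 21 + 4 = 25.

Step 2 — fraction explained by component i = λ_i / Σ λ:
  PC1: 21/25 = 0.84
  PC2: 4/25 = 0.16

Step 3 — cumulative fraction after k components = (λ_1 + ... + λ_k) / Σ λ:
  k = 1: 21/25 = 0.84
  k = 2: (21 + 4)/25 = 25/25 = 1

Summary (fraction, with percent):

explained: PC1 0.84 (84%), PC2 0.16 (16%);  cumulative: 0.84, 1


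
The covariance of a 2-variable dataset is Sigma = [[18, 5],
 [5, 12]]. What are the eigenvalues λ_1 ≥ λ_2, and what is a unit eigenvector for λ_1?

Step 1 — characteristic polynomial of 2×2 Sigma:
  det(Sigma - λI) = λ² - trace · λ + det = 0.
  trace = 18 + 12 = 30, det = 18·12 - (5)² = 191.
Step 2 — discriminant:
  Δ = trace² - 4·det = 900 - 764 = 136.
Step 3 — eigenvalues:
  λ = (trace ± √Δ)/2 = (30 ± 11.6619)/2,
  λ_1 = 20.831,  λ_2 = 9.169.

Step 4 — unit eigenvector for λ_1: solve (Sigma - λ_1 I)v = 0. First row:
  (18 - 20.831)·v_x + (5)·v_y = 0, i.e. (-2.831)·v_x + (5)·v_y = 0,
  so v ∝ (b, λ_1 - a) = (5, 2.831) = u.
  ||u|| = √((5)² + (2.831)²) = √(33.0143) ≈ 5.7458,
  v_1 = u/||u|| ≈ (0.8702, 0.4927) (||v_1|| = 1).

λ_1 = 20.831,  λ_2 = 9.169;  v_1 ≈ (0.8702, 0.4927)


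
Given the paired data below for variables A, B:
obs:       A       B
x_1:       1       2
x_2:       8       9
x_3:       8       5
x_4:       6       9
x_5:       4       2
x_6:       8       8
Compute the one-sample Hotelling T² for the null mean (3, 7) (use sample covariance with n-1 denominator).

Step 1 — sample mean vector:
  mean(A) = (1 + 8 + 8 + 6 + 4 + 8) / 6 = 35/6 = 5.8333
  mean(B) = (2 + 9 + 5 + 9 + 2 + 8) / 6 = 35/6 = 5.8333
  x̄ = (5.8333, 5.8333),  deviation x̄ - mu_0 = (5.8333, 5.8333) - (3, 7) = (2.8333, -1.1667).

Step 2 — sample covariance matrix, S[i,j] = (1/(n-1)) · Σ_k (x_{k,i} - mean_i) · (x_{k,j} - mean_j), divisor n-1 = 5:
  S[A,A] = ((-4.8333)·(-4.8333) + (2.1667)·(2.1667) + (2.1667)·(2.1667) + (0.1667)·(0.1667) + (-1.8333)·(-1.8333) + (2.1667)·(2.1667)) / 5 = 40.8333/5 = 8.1667
  S[A,B] = ((-4.8333)·(-3.8333) + (2.1667)·(3.1667) + (2.1667)·(-0.8333) + (0.1667)·(3.1667) + (-1.8333)·(-3.8333) + (2.1667)·(2.1667)) / 5 = 35.8333/5 = 7.1667
  S[B,B] = ((-3.8333)·(-3.8333) + (3.1667)·(3.1667) + (-0.8333)·(-0.8333) + (3.1667)·(3.1667) + (-3.8333)·(-3.8333) + (2.1667)·(2.1667)) / 5 = 54.8333/5 = 10.9667
  S = [[8.1667, 7.1667],
 [7.1667, 10.9667]].

Step 3 — invert S. det(S) = 8.1667·10.9667 - (7.1667)² = 38.2.
  S^{-1} = (1/det) · [[d, -b], [-b, a]] = [[0.2871, -0.1876],
 [-0.1876, 0.2138]].

Step 4 — quadratic form (x̄ - mu_0)^T · S^{-1} · (x̄ - mu_0):
  S^{-1} · (x̄ - mu_0) = (1.0323, -0.781),
  (x̄ - mu_0)^T · [...] = (2.8333)·(1.0323) + (-1.1667)·(-0.781) = 3.836.

Step 5 — scale by n: T² = 6 · 3.836 = 23.0157.

T² ≈ 23.0157


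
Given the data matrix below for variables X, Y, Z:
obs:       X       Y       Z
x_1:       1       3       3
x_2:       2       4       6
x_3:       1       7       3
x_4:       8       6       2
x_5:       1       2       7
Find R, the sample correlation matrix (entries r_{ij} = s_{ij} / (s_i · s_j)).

Step 1 — column means:
  mean(X) = (1 + 2 + 1 + 8 + 1) / 5 = 13/5 = 2.6
  mean(Y) = (3 + 4 + 7 + 6 + 2) / 5 = 22/5 = 4.4
  mean(Z) = (3 + 6 + 3 + 2 + 7) / 5 = 21/5 = 4.2

Step 2 — sample variances and covariances s[i,j] = (1/(n-1)) · Σ_k (x_{k,i} - mean_i) · (x_{k,j} - mean_j), with n-1 = 4:
  s[X,X] = ((-1.6)·(-1.6) + (-0.6)·(-0.6) + (-1.6)·(-1.6) + (5.4)·(5.4) + (-1.6)·(-1.6)) / 4 = 37.2/4 = 9.3
  s[X,Y] = ((-1.6)·(-1.4) + (-0.6)·(-0.4) + (-1.6)·(2.6) + (5.4)·(1.6) + (-1.6)·(-2.4)) / 4 = 10.8/4 = 2.7
  s[X,Z] = ((-1.6)·(-1.2) + (-0.6)·(1.8) + (-1.6)·(-1.2) + (5.4)·(-2.2) + (-1.6)·(2.8)) / 4 = -13.6/4 = -3.4
  s[Y,Y] = ((-1.4)·(-1.4) + (-0.4)·(-0.4) + (2.6)·(2.6) + (1.6)·(1.6) + (-2.4)·(-2.4)) / 4 = 17.2/4 = 4.3
  s[Y,Z] = ((-1.4)·(-1.2) + (-0.4)·(1.8) + (2.6)·(-1.2) + (1.6)·(-2.2) + (-2.4)·(2.8)) / 4 = -12.4/4 = -3.1
  s[Z,Z] = ((-1.2)·(-1.2) + (1.8)·(1.8) + (-1.2)·(-1.2) + (-2.2)·(-2.2) + (2.8)·(2.8)) / 4 = 18.8/4 = 4.7
  Sample standard deviations s_i = √(s[i,i]):
  s(X) = √(9.3) = 3.0496
  s(Y) = √(4.3) = 2.0736
  s(Z) = √(4.7) = 2.1679

Step 3 — r_{ij} = s_{ij} / (s_i · s_j):
  r[X,X] = 1 (diagonal).
  r[X,Y] = 2.7 / (3.0496 · 2.0736) = 2.7 / 6.3238 = 0.427
  r[X,Z] = -3.4 / (3.0496 · 2.1679) = -3.4 / 6.6114 = -0.5143
  r[Y,Y] = 1 (diagonal).
  r[Y,Z] = -3.1 / (2.0736 · 2.1679) = -3.1 / 4.4956 = -0.6896
  r[Z,Z] = 1 (diagonal).

R is symmetric with unit diagonal. Assembling:

R = [[1, 0.427, -0.5143],
 [0.427, 1, -0.6896],
 [-0.5143, -0.6896, 1]]


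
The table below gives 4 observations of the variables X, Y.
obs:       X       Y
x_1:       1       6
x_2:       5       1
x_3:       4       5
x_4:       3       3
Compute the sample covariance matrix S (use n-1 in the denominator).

Step 1 — column means:
  mean(X) = (1 + 5 + 4 + 3) / 4 = 13/4 = 3.25
  mean(Y) = (6 + 1 + 5 + 3) / 4 = 15/4 = 3.75

Step 2 — sample covariance S[i,j] = (1/(n-1)) · Σ_k (x_{k,i} - mean_i) · (x_{k,j} - mean_j), with n-1 = 3.
  S[X,X] = ((-2.25)·(-2.25) + (1.75)·(1.75) + (0.75)·(0.75) + (-0.25)·(-0.25)) / 3 = 8.75/3 = 2.9167
  S[X,Y] = ((-2.25)·(2.25) + (1.75)·(-2.75) + (0.75)·(1.25) + (-0.25)·(-0.75)) / 3 = -8.75/3 = -2.9167
  S[Y,Y] = ((2.25)·(2.25) + (-2.75)·(-2.75) + (1.25)·(1.25) + (-0.75)·(-0.75)) / 3 = 14.75/3 = 4.9167

S is symmetric (S[j,i] = S[i,j]). Assembling:

S = [[2.9167, -2.9167],
 [-2.9167, 4.9167]]


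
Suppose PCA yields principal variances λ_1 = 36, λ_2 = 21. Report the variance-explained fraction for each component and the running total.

Step 1 — total variance = trace(Sigma) = Σ λ_i = 36 + 21 = 57.

Step 2 — fraction explained by component i = λ_i / Σ λ:
  PC1: 36/57 = 0.6316
  PC2: 21/57 = 0.3684

Step 3 — cumulative fraction after k components = (λ_1 + ... + λ_k) / Σ λ:
  k = 1: 36/57 = 0.6316
  k = 2: (36 + 21)/57 = 57/57 = 1

Summary (fraction, with percent):

explained: PC1 0.6316 (63.16%), PC2 0.3684 (36.84%);  cumulative: 0.6316, 1


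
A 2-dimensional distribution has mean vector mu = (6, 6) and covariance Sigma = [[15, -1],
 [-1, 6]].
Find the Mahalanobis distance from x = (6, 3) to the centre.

Step 1 — centre the observation: (x - mu) = (0, -3).

Step 2 — invert Sigma. det(Sigma) = 15·6 - (-1)² = 89.
  Sigma^{-1} = (1/det) · [[d, -b], [-b, a]] = [[0.0674, 0.0112],
 [0.0112, 0.1685]].

Step 3 — form the quadratic (x - mu)^T · Sigma^{-1} · (x - mu):
  Sigma^{-1} · (x - mu) = (-0.0337, -0.5056).
  (x - mu)^T · [Sigma^{-1} · (x - mu)] = (0)·(-0.0337) + (-3)·(-0.5056) = 1.5169.

Step 4 — take square root: d = √(1.5169) ≈ 1.2316.

d(x, mu) = √(1.5169) ≈ 1.2316


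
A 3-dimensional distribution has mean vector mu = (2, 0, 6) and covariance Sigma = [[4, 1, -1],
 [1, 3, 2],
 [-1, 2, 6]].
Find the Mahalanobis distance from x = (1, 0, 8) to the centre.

Step 1 — centre the observation: (x - mu) = (-1, 0, 2).

Step 2 — invert Sigma (cofactor / det for 3×3, or solve directly):
  Sigma^{-1} = [[0.3256, -0.186, 0.1163],
 [-0.186, 0.5349, -0.2093],
 [0.1163, -0.2093, 0.2558]].

Step 3 — form the quadratic (x - mu)^T · Sigma^{-1} · (x - mu):
  Sigma^{-1} · (x - mu) = (-0.093, -0.2326, 0.3953).
  (x - mu)^T · [Sigma^{-1} · (x - mu)] = (-1)·(-0.093) + (0)·(-0.2326) + (2)·(0.3953) = 0.8837.

Step 4 — take square root: d = √(0.8837) ≈ 0.9401.

d(x, mu) = √(0.8837) ≈ 0.9401


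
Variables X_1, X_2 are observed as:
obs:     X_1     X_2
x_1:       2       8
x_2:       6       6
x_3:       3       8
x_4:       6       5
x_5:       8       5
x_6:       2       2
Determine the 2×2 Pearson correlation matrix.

Step 1 — column means:
  mean(X_1) = (2 + 6 + 3 + 6 + 8 + 2) / 6 = 27/6 = 4.5
  mean(X_2) = (8 + 6 + 8 + 5 + 5 + 2) / 6 = 34/6 = 5.6667

Step 2 — sample variances and covariances s[i,j] = (1/(n-1)) · Σ_k (x_{k,i} - mean_i) · (x_{k,j} - mean_j), with n-1 = 5:
  s[X_1,X_1] = ((-2.5)·(-2.5) + (1.5)·(1.5) + (-1.5)·(-1.5) + (1.5)·(1.5) + (3.5)·(3.5) + (-2.5)·(-2.5)) / 5 = 31.5/5 = 6.3
  s[X_1,X_2] = ((-2.5)·(2.3333) + (1.5)·(0.3333) + (-1.5)·(2.3333) + (1.5)·(-0.6667) + (3.5)·(-0.6667) + (-2.5)·(-3.6667)) / 5 = -3/5 = -0.6
  s[X_2,X_2] = ((2.3333)·(2.3333) + (0.3333)·(0.3333) + (2.3333)·(2.3333) + (-0.6667)·(-0.6667) + (-0.6667)·(-0.6667) + (-3.6667)·(-3.6667)) / 5 = 25.3333/5 = 5.0667
  Sample standard deviations s_i = √(s[i,i]):
  s(X_1) = √(6.3) = 2.51
  s(X_2) = √(5.0667) = 2.2509

Step 3 — r_{ij} = s_{ij} / (s_i · s_j):
  r[X_1,X_1] = 1 (diagonal).
  r[X_1,X_2] = -0.6 / (2.51 · 2.2509) = -0.6 / 5.6498 = -0.1062
  r[X_2,X_2] = 1 (diagonal).

R is symmetric with unit diagonal. Assembling:

R = [[1, -0.1062],
 [-0.1062, 1]]


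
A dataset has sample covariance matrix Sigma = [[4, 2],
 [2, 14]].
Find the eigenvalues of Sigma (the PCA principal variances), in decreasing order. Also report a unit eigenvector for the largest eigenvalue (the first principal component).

Step 1 — characteristic polynomial of 2×2 Sigma:
  det(Sigma - λI) = λ² - trace · λ + det = 0.
  trace = 4 + 14 = 18, det = 4·14 - (2)² = 52.
Step 2 — discriminant:
  Δ = trace² - 4·det = 324 - 208 = 116.
Step 3 — eigenvalues:
  λ = (trace ± √Δ)/2 = (18 ± 10.7703)/2,
  λ_1 = 14.3852,  λ_2 = 3.6148.

Step 4 — unit eigenvector for λ_1: solve (Sigma - λ_1 I)v = 0. First row:
  (4 - 14.3852)·v_x + (2)·v_y = 0, i.e. (-10.3852)·v_x + (2)·v_y = 0,
  so v ∝ (b, λ_1 - a) = (2, 10.3852) = u.
  ||u|| = √((2)² + (10.3852)²) = √(111.8516) ≈ 10.576,
  v_1 = u/||u|| ≈ (0.1891, 0.982) (||v_1|| = 1).

λ_1 = 14.3852,  λ_2 = 3.6148;  v_1 ≈ (0.1891, 0.982)


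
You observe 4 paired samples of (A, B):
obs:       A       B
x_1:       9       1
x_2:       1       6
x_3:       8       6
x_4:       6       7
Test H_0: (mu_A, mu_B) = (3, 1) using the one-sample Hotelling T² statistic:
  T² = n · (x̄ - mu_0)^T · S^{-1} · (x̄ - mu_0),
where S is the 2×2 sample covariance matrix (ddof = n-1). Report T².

Step 1 — sample mean vector:
  mean(A) = (9 + 1 + 8 + 6) / 4 = 24/4 = 6
  mean(B) = (1 + 6 + 6 + 7) / 4 = 20/4 = 5
  x̄ = (6, 5),  deviation x̄ - mu_0 = (6, 5) - (3, 1) = (3, 4).

Step 2 — sample covariance matrix, S[i,j] = (1/(n-1)) · Σ_k (x_{k,i} - mean_i) · (x_{k,j} - mean_j), divisor n-1 = 3:
  S[A,A] = ((3)·(3) + (-5)·(-5) + (2)·(2) + (0)·(0)) / 3 = 38/3 = 12.6667
  S[A,B] = ((3)·(-4) + (-5)·(1) + (2)·(1) + (0)·(2)) / 3 = -15/3 = -5
  S[B,B] = ((-4)·(-4) + (1)·(1) + (1)·(1) + (2)·(2)) / 3 = 22/3 = 7.3333
  S = [[12.6667, -5],
 [-5, 7.3333]].

Step 3 — invert S. det(S) = 12.6667·7.3333 - (-5)² = 67.8889.
  S^{-1} = (1/det) · [[d, -b], [-b, a]] = [[0.108, 0.0736],
 [0.0736, 0.1866]].

Step 4 — quadratic form (x̄ - mu_0)^T · S^{-1} · (x̄ - mu_0):
  S^{-1} · (x̄ - mu_0) = (0.6187, 0.9673),
  (x̄ - mu_0)^T · [...] = (3)·(0.6187) + (4)·(0.9673) = 5.725.

Step 5 — scale by n: T² = 4 · 5.725 = 22.9002.

T² ≈ 22.9002


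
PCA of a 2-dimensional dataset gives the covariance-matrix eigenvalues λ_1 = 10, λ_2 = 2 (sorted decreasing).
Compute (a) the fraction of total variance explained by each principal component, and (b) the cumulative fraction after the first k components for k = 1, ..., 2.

Step 1 — total variance = trace(Sigma) = Σ λ_i = 10 + 2 = 12.

Step 2 — fraction explained by component i = λ_i / Σ λ:
  PC1: 10/12 = 0.8333
  PC2: 2/12 = 0.1667

Step 3 — cumulative fraction after k components = (λ_1 + ... + λ_k) / Σ λ:
  k = 1: 10/12 = 0.8333
  k = 2: (10 + 2)/12 = 12/12 = 1

Summary (fraction, with percent):

explained: PC1 0.8333 (83.33%), PC2 0.1667 (16.67%);  cumulative: 0.8333, 1


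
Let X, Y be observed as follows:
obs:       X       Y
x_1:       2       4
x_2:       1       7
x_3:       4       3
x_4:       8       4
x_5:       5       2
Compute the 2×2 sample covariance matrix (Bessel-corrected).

Step 1 — column means:
  mean(X) = (2 + 1 + 4 + 8 + 5) / 5 = 20/5 = 4
  mean(Y) = (4 + 7 + 3 + 4 + 2) / 5 = 20/5 = 4

Step 2 — sample covariance S[i,j] = (1/(n-1)) · Σ_k (x_{k,i} - mean_i) · (x_{k,j} - mean_j), with n-1 = 4.
  S[X,X] = ((-2)·(-2) + (-3)·(-3) + (0)·(0) + (4)·(4) + (1)·(1)) / 4 = 30/4 = 7.5
  S[X,Y] = ((-2)·(0) + (-3)·(3) + (0)·(-1) + (4)·(0) + (1)·(-2)) / 4 = -11/4 = -2.75
  S[Y,Y] = ((0)·(0) + (3)·(3) + (-1)·(-1) + (0)·(0) + (-2)·(-2)) / 4 = 14/4 = 3.5

S is symmetric (S[j,i] = S[i,j]). Assembling:

S = [[7.5, -2.75],
 [-2.75, 3.5]]


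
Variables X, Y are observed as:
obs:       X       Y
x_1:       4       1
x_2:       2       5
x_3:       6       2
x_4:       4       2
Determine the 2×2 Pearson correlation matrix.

Step 1 — column means:
  mean(X) = (4 + 2 + 6 + 4) / 4 = 16/4 = 4
  mean(Y) = (1 + 5 + 2 + 2) / 4 = 10/4 = 2.5

Step 2 — sample variances and covariances s[i,j] = (1/(n-1)) · Σ_k (x_{k,i} - mean_i) · (x_{k,j} - mean_j), with n-1 = 3:
  s[X,X] = ((0)·(0) + (-2)·(-2) + (2)·(2) + (0)·(0)) / 3 = 8/3 = 2.6667
  s[X,Y] = ((0)·(-1.5) + (-2)·(2.5) + (2)·(-0.5) + (0)·(-0.5)) / 3 = -6/3 = -2
  s[Y,Y] = ((-1.5)·(-1.5) + (2.5)·(2.5) + (-0.5)·(-0.5) + (-0.5)·(-0.5)) / 3 = 9/3 = 3
  Sample standard deviations s_i = √(s[i,i]):
  s(X) = √(2.6667) = 1.633
  s(Y) = √(3) = 1.7321

Step 3 — r_{ij} = s_{ij} / (s_i · s_j):
  r[X,X] = 1 (diagonal).
  r[X,Y] = -2 / (1.633 · 1.7321) = -2 / 2.8284 = -0.7071
  r[Y,Y] = 1 (diagonal).

R is symmetric with unit diagonal. Assembling:

R = [[1, -0.7071],
 [-0.7071, 1]]


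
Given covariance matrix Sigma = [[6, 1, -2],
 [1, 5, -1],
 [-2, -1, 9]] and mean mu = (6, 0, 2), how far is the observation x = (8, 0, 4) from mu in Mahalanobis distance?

Step 1 — centre the observation: (x - mu) = (2, 0, 2).

Step 2 — invert Sigma (cofactor / det for 3×3, or solve directly):
  Sigma^{-1} = [[0.1841, -0.0293, 0.0377],
 [-0.0293, 0.2092, 0.0167],
 [0.0377, 0.0167, 0.1213]].

Step 3 — form the quadratic (x - mu)^T · Sigma^{-1} · (x - mu):
  Sigma^{-1} · (x - mu) = (0.4435, -0.0251, 0.318).
  (x - mu)^T · [Sigma^{-1} · (x - mu)] = (2)·(0.4435) + (0)·(-0.0251) + (2)·(0.318) = 1.523.

Step 4 — take square root: d = √(1.523) ≈ 1.2341.

d(x, mu) = √(1.523) ≈ 1.2341


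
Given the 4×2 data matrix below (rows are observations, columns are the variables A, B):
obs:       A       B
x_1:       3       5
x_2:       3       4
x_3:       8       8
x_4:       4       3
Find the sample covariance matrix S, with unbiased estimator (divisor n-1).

Step 1 — column means:
  mean(A) = (3 + 3 + 8 + 4) / 4 = 18/4 = 4.5
  mean(B) = (5 + 4 + 8 + 3) / 4 = 20/4 = 5

Step 2 — sample covariance S[i,j] = (1/(n-1)) · Σ_k (x_{k,i} - mean_i) · (x_{k,j} - mean_j), with n-1 = 3.
  S[A,A] = ((-1.5)·(-1.5) + (-1.5)·(-1.5) + (3.5)·(3.5) + (-0.5)·(-0.5)) / 3 = 17/3 = 5.6667
  S[A,B] = ((-1.5)·(0) + (-1.5)·(-1) + (3.5)·(3) + (-0.5)·(-2)) / 3 = 13/3 = 4.3333
  S[B,B] = ((0)·(0) + (-1)·(-1) + (3)·(3) + (-2)·(-2)) / 3 = 14/3 = 4.6667

S is symmetric (S[j,i] = S[i,j]). Assembling:

S = [[5.6667, 4.3333],
 [4.3333, 4.6667]]


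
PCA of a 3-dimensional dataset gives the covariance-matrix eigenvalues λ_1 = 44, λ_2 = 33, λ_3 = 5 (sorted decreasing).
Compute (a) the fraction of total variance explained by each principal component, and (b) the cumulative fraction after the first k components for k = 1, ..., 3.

Step 1 — total variance = trace(Sigma) = Σ λ_i = 44 + 33 + 5 = 82.

Step 2 — fraction explained by component i = λ_i / Σ λ:
  PC1: 44/82 = 0.5366
  PC2: 33/82 = 0.4024
  PC3: 5/82 = 0.061

Step 3 — cumulative fraction after k components = (λ_1 + ... + λ_k) / Σ λ:
  k = 1: 44/82 = 0.5366
  k = 2: (44 + 33)/82 = 77/82 = 0.939
  k = 3: (44 + 33 + 5)/82 = 82/82 = 1

Summary (fraction, with percent):

explained: PC1 0.5366 (53.66%), PC2 0.4024 (40.24%), PC3 0.061 (6.1%);  cumulative: 0.5366, 0.939, 1


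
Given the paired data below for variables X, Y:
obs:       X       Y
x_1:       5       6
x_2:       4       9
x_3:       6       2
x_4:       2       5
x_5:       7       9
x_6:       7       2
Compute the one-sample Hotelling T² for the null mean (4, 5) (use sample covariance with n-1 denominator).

Step 1 — sample mean vector:
  mean(X) = (5 + 4 + 6 + 2 + 7 + 7) / 6 = 31/6 = 5.1667
  mean(Y) = (6 + 9 + 2 + 5 + 9 + 2) / 6 = 33/6 = 5.5
  x̄ = (5.1667, 5.5),  deviation x̄ - mu_0 = (5.1667, 5.5) - (4, 5) = (1.1667, 0.5).

Step 2 — sample covariance matrix, S[i,j] = (1/(n-1)) · Σ_k (x_{k,i} - mean_i) · (x_{k,j} - mean_j), divisor n-1 = 5:
  S[X,X] = ((-0.1667)·(-0.1667) + (-1.1667)·(-1.1667) + (0.8333)·(0.8333) + (-3.1667)·(-3.1667) + (1.8333)·(1.8333) + (1.8333)·(1.8333)) / 5 = 18.8333/5 = 3.7667
  S[X,Y] = ((-0.1667)·(0.5) + (-1.1667)·(3.5) + (0.8333)·(-3.5) + (-3.1667)·(-0.5) + (1.8333)·(3.5) + (1.8333)·(-3.5)) / 5 = -5.5/5 = -1.1
  S[Y,Y] = ((0.5)·(0.5) + (3.5)·(3.5) + (-3.5)·(-3.5) + (-0.5)·(-0.5) + (3.5)·(3.5) + (-3.5)·(-3.5)) / 5 = 49.5/5 = 9.9
  S = [[3.7667, -1.1],
 [-1.1, 9.9]].

Step 3 — invert S. det(S) = 3.7667·9.9 - (-1.1)² = 36.08.
  S^{-1} = (1/det) · [[d, -b], [-b, a]] = [[0.2744, 0.0305],
 [0.0305, 0.1044]].

Step 4 — quadratic form (x̄ - mu_0)^T · S^{-1} · (x̄ - mu_0):
  S^{-1} · (x̄ - mu_0) = (0.3354, 0.0878),
  (x̄ - mu_0)^T · [...] = (1.1667)·(0.3354) + (0.5)·(0.0878) = 0.4351.

Step 5 — scale by n: T² = 6 · 0.4351 = 2.6109.

T² ≈ 2.6109


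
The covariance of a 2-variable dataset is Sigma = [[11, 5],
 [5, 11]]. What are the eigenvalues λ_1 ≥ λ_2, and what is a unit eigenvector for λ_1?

Step 1 — characteristic polynomial of 2×2 Sigma:
  det(Sigma - λI) = λ² - trace · λ + det = 0.
  trace = 11 + 11 = 22, det = 11·11 - (5)² = 96.
Step 2 — discriminant:
  Δ = trace² - 4·det = 484 - 384 = 100.
Step 3 — eigenvalues:
  λ = (trace ± √Δ)/2 = (22 ± 10)/2,
  λ_1 = 16,  λ_2 = 6.

Step 4 — unit eigenvector for λ_1: solve (Sigma - λ_1 I)v = 0. First row:
  (11 - 16)·v_x + (5)·v_y = 0, i.e. (-5)·v_x + (5)·v_y = 0,
  so v ∝ (b, λ_1 - a) = (5, 5) = u.
  ||u|| = √((5)² + (5)²) = √(50) ≈ 7.0711,
  v_1 = u/||u|| ≈ (0.7071, 0.7071) (||v_1|| = 1).

λ_1 = 16,  λ_2 = 6;  v_1 ≈ (0.7071, 0.7071)


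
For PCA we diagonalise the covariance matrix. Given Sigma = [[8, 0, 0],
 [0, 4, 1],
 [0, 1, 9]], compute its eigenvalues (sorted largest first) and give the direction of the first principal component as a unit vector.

Step 1 — characteristic polynomial p(λ) = det(λI - Sigma) = λ³ - tr·λ² + c_1·λ - det, where tr = trace, c_1 = sum of the principal 2×2 minors, det = det(Sigma):
  tr = 8 + 4 + 9 = 21,
  c_1 = (8·4 - (0)²) + (8·9 - (0)²) + (4·9 - (1)²) = 32 + 72 + 35 = 139,
  det = 8·(4·9 - (1)²) - (0)·((0)·9 - (1)·(0)) + (0)·((0)·(1) - 4·(0)) = 8·(35) - (0)·(0) + (0)·(0) = 280.
  So p(λ) = λ³ - 21λ² + 139λ - 280.
Step 2 — look for an integer root (rational root theorem: any rational root is an integer divisor of 280). Testing λ = 8:
  p(8) = 512 - 1344 + 1112 - 280 = 0  ✓
  Dividing out (λ - 8): p(λ) = (λ - 8)(λ² - 13λ + 35).
Step 3 — remaining eigenvalues from the quadratic λ² - 13λ + 35 = 0:
  Δ = 13² - 4·35 = 169 - 140 = 29,  λ = (13 ± √29)/2 = (13 ± 5.3852)/2 ≈ 9.1926 or 3.8074.
  Sorted: λ_1 = 9.1926,  λ_2 = 8,  λ_3 = 3.8074  (check: sum = 21 = tr ✓).

Step 4 — unit eigenvector for λ_1 ≈ 9.1926: v spans the null space of (Sigma - λ_1 I), whose rows are
  r_1 = (-1.1926, 0, 0),  r_2 = (0, -5.1926, 1),  r_3 = (0, 1, -0.1926).
  v is orthogonal to every row, so take v ∝ r_1 × r_2 = ((0)·(1) - (0)·(-5.1926), (0)·(0) - (-1.1926)·(1), (-1.1926)·(-5.1926) - (0)·(0)) ≈ (0, 1.1926, 6.1926).
  Let u = (0, 1.1926, 6.1926).
  ||u|| = √((0)² + (1.1926)² + (6.1926)²) = √(39.7703) ≈ 6.3064,  v_1 = u/||u|| ≈ (0, 0.1891, 0.982) (||v_1|| = 1).

λ_1 = 9.1926,  λ_2 = 8,  λ_3 = 3.8074;  v_1 ≈ (0, 0.1891, 0.982)


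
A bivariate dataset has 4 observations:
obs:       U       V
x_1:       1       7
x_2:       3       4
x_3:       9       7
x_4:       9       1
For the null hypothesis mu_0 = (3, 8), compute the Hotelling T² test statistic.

Step 1 — sample mean vector:
  mean(U) = (1 + 3 + 9 + 9) / 4 = 22/4 = 5.5
  mean(V) = (7 + 4 + 7 + 1) / 4 = 19/4 = 4.75
  x̄ = (5.5, 4.75),  deviation x̄ - mu_0 = (5.5, 4.75) - (3, 8) = (2.5, -3.25).

Step 2 — sample covariance matrix, S[i,j] = (1/(n-1)) · Σ_k (x_{k,i} - mean_i) · (x_{k,j} - mean_j), divisor n-1 = 3:
  S[U,U] = ((-4.5)·(-4.5) + (-2.5)·(-2.5) + (3.5)·(3.5) + (3.5)·(3.5)) / 3 = 51/3 = 17
  S[U,V] = ((-4.5)·(2.25) + (-2.5)·(-0.75) + (3.5)·(2.25) + (3.5)·(-3.75)) / 3 = -13.5/3 = -4.5
  S[V,V] = ((2.25)·(2.25) + (-0.75)·(-0.75) + (2.25)·(2.25) + (-3.75)·(-3.75)) / 3 = 24.75/3 = 8.25
  S = [[17, -4.5],
 [-4.5, 8.25]].

Step 3 — invert S. det(S) = 17·8.25 - (-4.5)² = 120.
  S^{-1} = (1/det) · [[d, -b], [-b, a]] = [[0.0687, 0.0375],
 [0.0375, 0.1417]].

Step 4 — quadratic form (x̄ - mu_0)^T · S^{-1} · (x̄ - mu_0):
  S^{-1} · (x̄ - mu_0) = (0.05, -0.3667),
  (x̄ - mu_0)^T · [...] = (2.5)·(0.05) + (-3.25)·(-0.3667) = 1.3167.

Step 5 — scale by n: T² = 4 · 1.3167 = 5.2667.

T² ≈ 5.2667


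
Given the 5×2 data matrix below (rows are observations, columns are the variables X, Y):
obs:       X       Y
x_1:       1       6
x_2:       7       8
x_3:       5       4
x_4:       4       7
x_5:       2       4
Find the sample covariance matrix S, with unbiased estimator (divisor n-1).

Step 1 — column means:
  mean(X) = (1 + 7 + 5 + 4 + 2) / 5 = 19/5 = 3.8
  mean(Y) = (6 + 8 + 4 + 7 + 4) / 5 = 29/5 = 5.8

Step 2 — sample covariance S[i,j] = (1/(n-1)) · Σ_k (x_{k,i} - mean_i) · (x_{k,j} - mean_j), with n-1 = 4.
  S[X,X] = ((-2.8)·(-2.8) + (3.2)·(3.2) + (1.2)·(1.2) + (0.2)·(0.2) + (-1.8)·(-1.8)) / 4 = 22.8/4 = 5.7
  S[X,Y] = ((-2.8)·(0.2) + (3.2)·(2.2) + (1.2)·(-1.8) + (0.2)·(1.2) + (-1.8)·(-1.8)) / 4 = 7.8/4 = 1.95
  S[Y,Y] = ((0.2)·(0.2) + (2.2)·(2.2) + (-1.8)·(-1.8) + (1.2)·(1.2) + (-1.8)·(-1.8)) / 4 = 12.8/4 = 3.2

S is symmetric (S[j,i] = S[i,j]). Assembling:

S = [[5.7, 1.95],
 [1.95, 3.2]]


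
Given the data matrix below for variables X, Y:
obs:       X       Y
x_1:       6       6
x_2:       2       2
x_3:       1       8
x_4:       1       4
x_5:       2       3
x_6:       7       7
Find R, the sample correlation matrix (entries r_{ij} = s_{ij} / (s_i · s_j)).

Step 1 — column means:
  mean(X) = (6 + 2 + 1 + 1 + 2 + 7) / 6 = 19/6 = 3.1667
  mean(Y) = (6 + 2 + 8 + 4 + 3 + 7) / 6 = 30/6 = 5

Step 2 — sample variances and covariances s[i,j] = (1/(n-1)) · Σ_k (x_{k,i} - mean_i) · (x_{k,j} - mean_j), with n-1 = 5:
  s[X,X] = ((2.8333)·(2.8333) + (-1.1667)·(-1.1667) + (-2.1667)·(-2.1667) + (-2.1667)·(-2.1667) + (-1.1667)·(-1.1667) + (3.8333)·(3.8333)) / 5 = 34.8333/5 = 6.9667
  s[X,Y] = ((2.8333)·(1) + (-1.1667)·(-3) + (-2.1667)·(3) + (-2.1667)·(-1) + (-1.1667)·(-2) + (3.8333)·(2)) / 5 = 12/5 = 2.4
  s[Y,Y] = ((1)·(1) + (-3)·(-3) + (3)·(3) + (-1)·(-1) + (-2)·(-2) + (2)·(2)) / 5 = 28/5 = 5.6
  Sample standard deviations s_i = √(s[i,i]):
  s(X) = √(6.9667) = 2.6394
  s(Y) = √(5.6) = 2.3664

Step 3 — r_{ij} = s_{ij} / (s_i · s_j):
  r[X,X] = 1 (diagonal).
  r[X,Y] = 2.4 / (2.6394 · 2.3664) = 2.4 / 6.2461 = 0.3842
  r[Y,Y] = 1 (diagonal).

R is symmetric with unit diagonal. Assembling:

R = [[1, 0.3842],
 [0.3842, 1]]


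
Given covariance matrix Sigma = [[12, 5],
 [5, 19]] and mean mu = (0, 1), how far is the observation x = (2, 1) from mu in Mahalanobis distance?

Step 1 — centre the observation: (x - mu) = (2, 0).

Step 2 — invert Sigma. det(Sigma) = 12·19 - (5)² = 203.
  Sigma^{-1} = (1/det) · [[d, -b], [-b, a]] = [[0.0936, -0.0246],
 [-0.0246, 0.0591]].

Step 3 — form the quadratic (x - mu)^T · Sigma^{-1} · (x - mu):
  Sigma^{-1} · (x - mu) = (0.1872, -0.0493).
  (x - mu)^T · [Sigma^{-1} · (x - mu)] = (2)·(0.1872) + (0)·(-0.0493) = 0.3744.

Step 4 — take square root: d = √(0.3744) ≈ 0.6119.

d(x, mu) = √(0.3744) ≈ 0.6119


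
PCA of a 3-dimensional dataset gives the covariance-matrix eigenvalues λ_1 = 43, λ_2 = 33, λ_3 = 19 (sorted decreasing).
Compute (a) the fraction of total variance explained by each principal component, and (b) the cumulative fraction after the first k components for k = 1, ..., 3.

Step 1 — total variance = trace(Sigma) = Σ λ_i = 43 + 33 + 19 = 95.

Step 2 — fraction explained by component i = λ_i / Σ λ:
  PC1: 43/95 = 0.4526
  PC2: 33/95 = 0.3474
  PC3: 19/95 = 0.2

Step 3 — cumulative fraction after k components = (λ_1 + ... + λ_k) / Σ λ:
  k = 1: 43/95 = 0.4526
  k = 2: (43 + 33)/95 = 76/95 = 0.8
  k = 3: (43 + 33 + 19)/95 = 95/95 = 1

Summary (fraction, with percent):

explained: PC1 0.4526 (45.26%), PC2 0.3474 (34.74%), PC3 0.2 (20%);  cumulative: 0.4526, 0.8, 1


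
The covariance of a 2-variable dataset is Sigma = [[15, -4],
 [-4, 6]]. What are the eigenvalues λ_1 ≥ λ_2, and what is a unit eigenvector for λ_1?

Step 1 — characteristic polynomial of 2×2 Sigma:
  det(Sigma - λI) = λ² - trace · λ + det = 0.
  trace = 15 + 6 = 21, det = 15·6 - (-4)² = 74.
Step 2 — discriminant:
  Δ = trace² - 4·det = 441 - 296 = 145.
Step 3 — eigenvalues:
  λ = (trace ± √Δ)/2 = (21 ± 12.0416)/2,
  λ_1 = 16.5208,  λ_2 = 4.4792.

Step 4 — unit eigenvector for λ_1: solve (Sigma - λ_1 I)v = 0. First row:
  (15 - 16.5208)·v_x + (-4)·v_y = 0, i.e. (-1.5208)·v_x + (-4)·v_y = 0,
  so v ∝ (b, λ_1 - a) = (-4, 1.5208); multiply by -1 so the first entry is positive: u = (4, -1.5208).
  ||u|| = √((4)² + (-1.5208)²) = √(18.3128) ≈ 4.2793,
  v_1 = u/||u|| ≈ (0.9347, -0.3554) (||v_1|| = 1).

λ_1 = 16.5208,  λ_2 = 4.4792;  v_1 ≈ (0.9347, -0.3554)


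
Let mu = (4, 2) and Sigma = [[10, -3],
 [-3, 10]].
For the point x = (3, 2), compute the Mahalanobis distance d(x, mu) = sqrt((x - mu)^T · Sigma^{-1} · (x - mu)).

Step 1 — centre the observation: (x - mu) = (-1, 0).

Step 2 — invert Sigma. det(Sigma) = 10·10 - (-3)² = 91.
  Sigma^{-1} = (1/det) · [[d, -b], [-b, a]] = [[0.1099, 0.033],
 [0.033, 0.1099]].

Step 3 — form the quadratic (x - mu)^T · Sigma^{-1} · (x - mu):
  Sigma^{-1} · (x - mu) = (-0.1099, -0.033).
  (x - mu)^T · [Sigma^{-1} · (x - mu)] = (-1)·(-0.1099) + (0)·(-0.033) = 0.1099.

Step 4 — take square root: d = √(0.1099) ≈ 0.3315.

d(x, mu) = √(0.1099) ≈ 0.3315


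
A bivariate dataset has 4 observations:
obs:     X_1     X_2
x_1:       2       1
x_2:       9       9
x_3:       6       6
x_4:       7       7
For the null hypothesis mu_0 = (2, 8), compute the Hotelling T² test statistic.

Step 1 — sample mean vector:
  mean(X_1) = (2 + 9 + 6 + 7) / 4 = 24/4 = 6
  mean(X_2) = (1 + 9 + 6 + 7) / 4 = 23/4 = 5.75
  x̄ = (6, 5.75),  deviation x̄ - mu_0 = (6, 5.75) - (2, 8) = (4, -2.25).

Step 2 — sample covariance matrix, S[i,j] = (1/(n-1)) · Σ_k (x_{k,i} - mean_i) · (x_{k,j} - mean_j), divisor n-1 = 3:
  S[X_1,X_1] = ((-4)·(-4) + (3)·(3) + (0)·(0) + (1)·(1)) / 3 = 26/3 = 8.6667
  S[X_1,X_2] = ((-4)·(-4.75) + (3)·(3.25) + (0)·(0.25) + (1)·(1.25)) / 3 = 30/3 = 10
  S[X_2,X_2] = ((-4.75)·(-4.75) + (3.25)·(3.25) + (0.25)·(0.25) + (1.25)·(1.25)) / 3 = 34.75/3 = 11.5833
  S = [[8.6667, 10],
 [10, 11.5833]].

Step 3 — invert S. det(S) = 8.6667·11.5833 - (10)² = 0.3889.
  S^{-1} = (1/det) · [[d, -b], [-b, a]] = [[29.7857, -25.7143],
 [-25.7143, 22.2857]].

Step 4 — quadratic form (x̄ - mu_0)^T · S^{-1} · (x̄ - mu_0):
  S^{-1} · (x̄ - mu_0) = (177, -153),
  (x̄ - mu_0)^T · [...] = (4)·(177) + (-2.25)·(-153) = 1052.25.

Step 5 — scale by n: T² = 4 · 1052.25 = 4209.

T² ≈ 4209


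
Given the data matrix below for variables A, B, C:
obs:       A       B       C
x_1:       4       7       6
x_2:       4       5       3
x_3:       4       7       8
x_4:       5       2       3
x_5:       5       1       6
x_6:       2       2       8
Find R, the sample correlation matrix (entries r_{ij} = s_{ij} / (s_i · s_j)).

Step 1 — column means:
  mean(A) = (4 + 4 + 4 + 5 + 5 + 2) / 6 = 24/6 = 4
  mean(B) = (7 + 5 + 7 + 2 + 1 + 2) / 6 = 24/6 = 4
  mean(C) = (6 + 3 + 8 + 3 + 6 + 8) / 6 = 34/6 = 5.6667

Step 2 — sample variances and covariances s[i,j] = (1/(n-1)) · Σ_k (x_{k,i} - mean_i) · (x_{k,j} - mean_j), with n-1 = 5:
  s[A,A] = ((0)·(0) + (0)·(0) + (0)·(0) + (1)·(1) + (1)·(1) + (-2)·(-2)) / 5 = 6/5 = 1.2
  s[A,B] = ((0)·(3) + (0)·(1) + (0)·(3) + (1)·(-2) + (1)·(-3) + (-2)·(-2)) / 5 = -1/5 = -0.2
  s[A,C] = ((0)·(0.3333) + (0)·(-2.6667) + (0)·(2.3333) + (1)·(-2.6667) + (1)·(0.3333) + (-2)·(2.3333)) / 5 = -7/5 = -1.4
  s[B,B] = ((3)·(3) + (1)·(1) + (3)·(3) + (-2)·(-2) + (-3)·(-3) + (-2)·(-2)) / 5 = 36/5 = 7.2
  s[B,C] = ((3)·(0.3333) + (1)·(-2.6667) + (3)·(2.3333) + (-2)·(-2.6667) + (-3)·(0.3333) + (-2)·(2.3333)) / 5 = 5/5 = 1
  s[C,C] = ((0.3333)·(0.3333) + (-2.6667)·(-2.6667) + (2.3333)·(2.3333) + (-2.6667)·(-2.6667) + (0.3333)·(0.3333) + (2.3333)·(2.3333)) / 5 = 25.3333/5 = 5.0667
  Sample standard deviations s_i = √(s[i,i]):
  s(A) = √(1.2) = 1.0954
  s(B) = √(7.2) = 2.6833
  s(C) = √(5.0667) = 2.2509

Step 3 — r_{ij} = s_{ij} / (s_i · s_j):
  r[A,A] = 1 (diagonal).
  r[A,B] = -0.2 / (1.0954 · 2.6833) = -0.2 / 2.9394 = -0.068
  r[A,C] = -1.4 / (1.0954 · 2.2509) = -1.4 / 2.4658 = -0.5678
  r[B,B] = 1 (diagonal).
  r[B,C] = 1 / (2.6833 · 2.2509) = 1 / 6.0399 = 0.1656
  r[C,C] = 1 (diagonal).

R is symmetric with unit diagonal. Assembling:

R = [[1, -0.068, -0.5678],
 [-0.068, 1, 0.1656],
 [-0.5678, 0.1656, 1]]


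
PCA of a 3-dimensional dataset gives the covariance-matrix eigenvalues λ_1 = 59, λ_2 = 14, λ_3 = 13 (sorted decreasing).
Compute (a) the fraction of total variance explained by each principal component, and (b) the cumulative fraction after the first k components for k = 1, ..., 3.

Step 1 — total variance = trace(Sigma) = Σ λ_i = 59 + 14 + 13 = 86.

Step 2 — fraction explained by component i = λ_i / Σ λ:
  PC1: 59/86 = 0.686
  PC2: 14/86 = 0.1628
  PC3: 13/86 = 0.1512

Step 3 — cumulative fraction after k components = (λ_1 + ... + λ_k) / Σ λ:
  k = 1: 59/86 = 0.686
  k = 2: (59 + 14)/86 = 73/86 = 0.8488
  k = 3: (59 + 14 + 13)/86 = 86/86 = 1

Summary (fraction, with percent):

explained: PC1 0.686 (68.6%), PC2 0.1628 (16.28%), PC3 0.1512 (15.12%);  cumulative: 0.686, 0.8488, 1


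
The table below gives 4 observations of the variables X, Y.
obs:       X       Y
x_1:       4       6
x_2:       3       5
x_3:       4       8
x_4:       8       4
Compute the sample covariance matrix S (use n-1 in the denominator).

Step 1 — column means:
  mean(X) = (4 + 3 + 4 + 8) / 4 = 19/4 = 4.75
  mean(Y) = (6 + 5 + 8 + 4) / 4 = 23/4 = 5.75

Step 2 — sample covariance S[i,j] = (1/(n-1)) · Σ_k (x_{k,i} - mean_i) · (x_{k,j} - mean_j), with n-1 = 3.
  S[X,X] = ((-0.75)·(-0.75) + (-1.75)·(-1.75) + (-0.75)·(-0.75) + (3.25)·(3.25)) / 3 = 14.75/3 = 4.9167
  S[X,Y] = ((-0.75)·(0.25) + (-1.75)·(-0.75) + (-0.75)·(2.25) + (3.25)·(-1.75)) / 3 = -6.25/3 = -2.0833
  S[Y,Y] = ((0.25)·(0.25) + (-0.75)·(-0.75) + (2.25)·(2.25) + (-1.75)·(-1.75)) / 3 = 8.75/3 = 2.9167

S is symmetric (S[j,i] = S[i,j]). Assembling:

S = [[4.9167, -2.0833],
 [-2.0833, 2.9167]]


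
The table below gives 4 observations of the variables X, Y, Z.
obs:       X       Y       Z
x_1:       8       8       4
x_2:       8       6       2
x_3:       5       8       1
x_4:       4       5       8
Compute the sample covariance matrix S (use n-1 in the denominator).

Step 1 — column means:
  mean(X) = (8 + 8 + 5 + 4) / 4 = 25/4 = 6.25
  mean(Y) = (8 + 6 + 8 + 5) / 4 = 27/4 = 6.75
  mean(Z) = (4 + 2 + 1 + 8) / 4 = 15/4 = 3.75

Step 2 — sample covariance S[i,j] = (1/(n-1)) · Σ_k (x_{k,i} - mean_i) · (x_{k,j} - mean_j), with n-1 = 3.
  S[X,X] = ((1.75)·(1.75) + (1.75)·(1.75) + (-1.25)·(-1.25) + (-2.25)·(-2.25)) / 3 = 12.75/3 = 4.25
  S[X,Y] = ((1.75)·(1.25) + (1.75)·(-0.75) + (-1.25)·(1.25) + (-2.25)·(-1.75)) / 3 = 3.25/3 = 1.0833
  S[X,Z] = ((1.75)·(0.25) + (1.75)·(-1.75) + (-1.25)·(-2.75) + (-2.25)·(4.25)) / 3 = -8.75/3 = -2.9167
  S[Y,Y] = ((1.25)·(1.25) + (-0.75)·(-0.75) + (1.25)·(1.25) + (-1.75)·(-1.75)) / 3 = 6.75/3 = 2.25
  S[Y,Z] = ((1.25)·(0.25) + (-0.75)·(-1.75) + (1.25)·(-2.75) + (-1.75)·(4.25)) / 3 = -9.25/3 = -3.0833
  S[Z,Z] = ((0.25)·(0.25) + (-1.75)·(-1.75) + (-2.75)·(-2.75) + (4.25)·(4.25)) / 3 = 28.75/3 = 9.5833

S is symmetric (S[j,i] = S[i,j]). Assembling:

S = [[4.25, 1.0833, -2.9167],
 [1.0833, 2.25, -3.0833],
 [-2.9167, -3.0833, 9.5833]]


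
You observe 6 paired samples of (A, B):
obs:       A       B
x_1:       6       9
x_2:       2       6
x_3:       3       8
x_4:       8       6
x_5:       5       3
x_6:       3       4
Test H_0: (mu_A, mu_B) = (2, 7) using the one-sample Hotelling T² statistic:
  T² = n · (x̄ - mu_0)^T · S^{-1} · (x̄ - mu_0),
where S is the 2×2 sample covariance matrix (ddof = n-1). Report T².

Step 1 — sample mean vector:
  mean(A) = (6 + 2 + 3 + 8 + 5 + 3) / 6 = 27/6 = 4.5
  mean(B) = (9 + 6 + 8 + 6 + 3 + 4) / 6 = 36/6 = 6
  x̄ = (4.5, 6),  deviation x̄ - mu_0 = (4.5, 6) - (2, 7) = (2.5, -1).

Step 2 — sample covariance matrix, S[i,j] = (1/(n-1)) · Σ_k (x_{k,i} - mean_i) · (x_{k,j} - mean_j), divisor n-1 = 5:
  S[A,A] = ((1.5)·(1.5) + (-2.5)·(-2.5) + (-1.5)·(-1.5) + (3.5)·(3.5) + (0.5)·(0.5) + (-1.5)·(-1.5)) / 5 = 25.5/5 = 5.1
  S[A,B] = ((1.5)·(3) + (-2.5)·(0) + (-1.5)·(2) + (3.5)·(0) + (0.5)·(-3) + (-1.5)·(-2)) / 5 = 3/5 = 0.6
  S[B,B] = ((3)·(3) + (0)·(0) + (2)·(2) + (0)·(0) + (-3)·(-3) + (-2)·(-2)) / 5 = 26/5 = 5.2
  S = [[5.1, 0.6],
 [0.6, 5.2]].

Step 3 — invert S. det(S) = 5.1·5.2 - (0.6)² = 26.16.
  S^{-1} = (1/det) · [[d, -b], [-b, a]] = [[0.1988, -0.0229],
 [-0.0229, 0.195]].

Step 4 — quadratic form (x̄ - mu_0)^T · S^{-1} · (x̄ - mu_0):
  S^{-1} · (x̄ - mu_0) = (0.5199, -0.2523),
  (x̄ - mu_0)^T · [...] = (2.5)·(0.5199) + (-1)·(-0.2523) = 1.552.

Step 5 — scale by n: T² = 6 · 1.552 = 9.3119.

T² ≈ 9.3119


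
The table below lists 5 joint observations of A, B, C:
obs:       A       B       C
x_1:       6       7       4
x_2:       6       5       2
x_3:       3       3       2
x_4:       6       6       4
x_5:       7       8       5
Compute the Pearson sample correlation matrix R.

Step 1 — column means:
  mean(A) = (6 + 6 + 3 + 6 + 7) / 5 = 28/5 = 5.6
  mean(B) = (7 + 5 + 3 + 6 + 8) / 5 = 29/5 = 5.8
  mean(C) = (4 + 2 + 2 + 4 + 5) / 5 = 17/5 = 3.4

Step 2 — sample variances and covariances s[i,j] = (1/(n-1)) · Σ_k (x_{k,i} - mean_i) · (x_{k,j} - mean_j), with n-1 = 4:
  s[A,A] = ((0.4)·(0.4) + (0.4)·(0.4) + (-2.6)·(-2.6) + (0.4)·(0.4) + (1.4)·(1.4)) / 4 = 9.2/4 = 2.3
  s[A,B] = ((0.4)·(1.2) + (0.4)·(-0.8) + (-2.6)·(-2.8) + (0.4)·(0.2) + (1.4)·(2.2)) / 4 = 10.6/4 = 2.65
  s[A,C] = ((0.4)·(0.6) + (0.4)·(-1.4) + (-2.6)·(-1.4) + (0.4)·(0.6) + (1.4)·(1.6)) / 4 = 5.8/4 = 1.45
  s[B,B] = ((1.2)·(1.2) + (-0.8)·(-0.8) + (-2.8)·(-2.8) + (0.2)·(0.2) + (2.2)·(2.2)) / 4 = 14.8/4 = 3.7
  s[B,C] = ((1.2)·(0.6) + (-0.8)·(-1.4) + (-2.8)·(-1.4) + (0.2)·(0.6) + (2.2)·(1.6)) / 4 = 9.4/4 = 2.35
  s[C,C] = ((0.6)·(0.6) + (-1.4)·(-1.4) + (-1.4)·(-1.4) + (0.6)·(0.6) + (1.6)·(1.6)) / 4 = 7.2/4 = 1.8
  Sample standard deviations s_i = √(s[i,i]):
  s(A) = √(2.3) = 1.5166
  s(B) = √(3.7) = 1.9235
  s(C) = √(1.8) = 1.3416

Step 3 — r_{ij} = s_{ij} / (s_i · s_j):
  r[A,A] = 1 (diagonal).
  r[A,B] = 2.65 / (1.5166 · 1.9235) = 2.65 / 2.9172 = 0.9084
  r[A,C] = 1.45 / (1.5166 · 1.3416) = 1.45 / 2.0347 = 0.7126
  r[B,B] = 1 (diagonal).
  r[B,C] = 2.35 / (1.9235 · 1.3416) = 2.35 / 2.5807 = 0.9106
  r[C,C] = 1 (diagonal).

R is symmetric with unit diagonal. Assembling:

R = [[1, 0.9084, 0.7126],
 [0.9084, 1, 0.9106],
 [0.7126, 0.9106, 1]]


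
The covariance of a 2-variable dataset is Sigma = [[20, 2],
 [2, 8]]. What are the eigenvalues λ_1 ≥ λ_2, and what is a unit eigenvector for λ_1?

Step 1 — characteristic polynomial of 2×2 Sigma:
  det(Sigma - λI) = λ² - trace · λ + det = 0.
  trace = 20 + 8 = 28, det = 20·8 - (2)² = 156.
Step 2 — discriminant:
  Δ = trace² - 4·det = 784 - 624 = 160.
Step 3 — eigenvalues:
  λ = (trace ± √Δ)/2 = (28 ± 12.6491)/2,
  λ_1 = 20.3246,  λ_2 = 7.6754.

Step 4 — unit eigenvector for λ_1: solve (Sigma - λ_1 I)v = 0. First row:
  (20 - 20.3246)·v_x + (2)·v_y = 0, i.e. (-0.3246)·v_x + (2)·v_y = 0,
  so v ∝ (b, λ_1 - a) = (2, 0.3246) = u.
  ||u|| = √((2)² + (0.3246)²) = √(4.1053) ≈ 2.0262,
  v_1 = u/||u|| ≈ (0.9871, 0.1602) (||v_1|| = 1).

λ_1 = 20.3246,  λ_2 = 7.6754;  v_1 ≈ (0.9871, 0.1602)


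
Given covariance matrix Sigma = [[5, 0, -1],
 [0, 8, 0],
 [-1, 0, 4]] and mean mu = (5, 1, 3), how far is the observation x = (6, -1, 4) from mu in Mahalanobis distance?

Step 1 — centre the observation: (x - mu) = (1, -2, 1).

Step 2 — invert Sigma (cofactor / det for 3×3, or solve directly):
  Sigma^{-1} = [[0.2105, 0, 0.0526],
 [0, 0.125, 0],
 [0.0526, 0, 0.2632]].

Step 3 — form the quadratic (x - mu)^T · Sigma^{-1} · (x - mu):
  Sigma^{-1} · (x - mu) = (0.2632, -0.25, 0.3158).
  (x - mu)^T · [Sigma^{-1} · (x - mu)] = (1)·(0.2632) + (-2)·(-0.25) + (1)·(0.3158) = 1.0789.

Step 4 — take square root: d = √(1.0789) ≈ 1.0387.

d(x, mu) = √(1.0789) ≈ 1.0387


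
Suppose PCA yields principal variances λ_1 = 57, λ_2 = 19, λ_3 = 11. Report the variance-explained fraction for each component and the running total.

Step 1 — total variance = trace(Sigma) = Σ λ_i = 57 + 19 + 11 = 87.

Step 2 — fraction explained by component i = λ_i / Σ λ:
  PC1: 57/87 = 0.6552
  PC2: 19/87 = 0.2184
  PC3: 11/87 = 0.1264

Step 3 — cumulative fraction after k components = (λ_1 + ... + λ_k) / Σ λ:
  k = 1: 57/87 = 0.6552
  k = 2: (57 + 19)/87 = 76/87 = 0.8736
  k = 3: (57 + 19 + 11)/87 = 87/87 = 1

Summary (fraction, with percent):

explained: PC1 0.6552 (65.52%), PC2 0.2184 (21.84%), PC3 0.1264 (12.64%);  cumulative: 0.6552, 0.8736, 1
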